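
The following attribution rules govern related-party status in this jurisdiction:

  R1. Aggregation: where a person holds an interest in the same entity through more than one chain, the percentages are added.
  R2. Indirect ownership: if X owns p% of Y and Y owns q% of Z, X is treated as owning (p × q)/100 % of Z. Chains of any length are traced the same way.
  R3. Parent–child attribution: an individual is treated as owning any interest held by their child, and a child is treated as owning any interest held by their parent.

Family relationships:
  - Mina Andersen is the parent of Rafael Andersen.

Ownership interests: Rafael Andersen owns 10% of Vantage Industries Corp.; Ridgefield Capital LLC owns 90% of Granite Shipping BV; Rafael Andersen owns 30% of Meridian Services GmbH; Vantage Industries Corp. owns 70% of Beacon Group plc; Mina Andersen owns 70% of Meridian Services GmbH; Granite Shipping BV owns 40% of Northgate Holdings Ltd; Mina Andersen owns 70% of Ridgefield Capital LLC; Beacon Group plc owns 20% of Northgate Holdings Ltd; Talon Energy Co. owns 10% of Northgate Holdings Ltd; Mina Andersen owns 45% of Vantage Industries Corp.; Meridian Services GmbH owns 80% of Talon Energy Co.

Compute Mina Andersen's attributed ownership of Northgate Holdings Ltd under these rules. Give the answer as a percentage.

By parent–child attribution (R3), Mina Andersen is treated as also owning Rafael Andersen's interest in Vantage Industries Corp, giving 45% + 10% = 55%.
By parent–child attribution (R3), Mina Andersen is treated as also owning Rafael Andersen's interest in Meridian Services GmbH, giving 70% + 30% = 100%.
Chain via Vantage Industries Corp. → Beacon Group plc (R2): 55% × 70% × 20% = 7.7% of Northgate Holdings Ltd.
Chain via Meridian Services GmbH → Talon Energy Co. (R2): 100% × 80% × 10% = 8% of Northgate Holdings Ltd.
Chain via Ridgefield Capital LLC → Granite Shipping BV (R2): 70% × 90% × 40% = 25.2% of Northgate Holdings Ltd.
Aggregating (R1): 7.7% + 8% + 25.2% = 40.9%.

40.9%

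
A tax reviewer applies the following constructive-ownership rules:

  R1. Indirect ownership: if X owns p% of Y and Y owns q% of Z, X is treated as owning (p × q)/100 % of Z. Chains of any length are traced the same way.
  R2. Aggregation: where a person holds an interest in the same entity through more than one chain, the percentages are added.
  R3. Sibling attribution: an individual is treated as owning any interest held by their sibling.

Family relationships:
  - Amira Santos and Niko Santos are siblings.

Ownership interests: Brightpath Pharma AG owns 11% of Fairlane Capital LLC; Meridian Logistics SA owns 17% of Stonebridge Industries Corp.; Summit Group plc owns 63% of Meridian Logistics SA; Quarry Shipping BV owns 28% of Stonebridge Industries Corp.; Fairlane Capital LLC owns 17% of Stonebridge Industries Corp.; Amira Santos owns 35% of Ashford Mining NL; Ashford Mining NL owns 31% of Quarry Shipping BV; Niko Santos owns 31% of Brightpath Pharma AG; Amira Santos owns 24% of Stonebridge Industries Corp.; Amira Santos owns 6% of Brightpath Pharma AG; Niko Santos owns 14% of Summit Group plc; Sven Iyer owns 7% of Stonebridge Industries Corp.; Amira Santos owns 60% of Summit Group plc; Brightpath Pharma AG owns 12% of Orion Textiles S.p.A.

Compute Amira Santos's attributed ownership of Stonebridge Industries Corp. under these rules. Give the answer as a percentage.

By sibling attribution (R3), Amira Santos is treated as also owning Niko Santos's interest in Brightpath Pharma AG, giving 6% + 31% = 37%.
By sibling attribution (R3), Amira Santos is treated as also owning Niko Santos's interest in Summit Group plc, giving 60% + 14% = 74%.
Chain via Ashford Mining NL → Quarry Shipping BV (R1): 35% × 31% × 28% = 3.038% of Stonebridge Industries Corp.
Chain via Brightpath Pharma AG → Fairlane Capital LLC (R1): 37% × 11% × 17% = 0.6919% of Stonebridge Industries Corp.
Chain via Summit Group plc → Meridian Logistics SA (R1): 74% × 63% × 17% = 7.9254% of Stonebridge Industries Corp.
Direct interest in Stonebridge Industries Corp: 24%.
Aggregating (R2): 3.038% + 0.6919% + 7.9254% + 24% = 35.6553%.

35.6553%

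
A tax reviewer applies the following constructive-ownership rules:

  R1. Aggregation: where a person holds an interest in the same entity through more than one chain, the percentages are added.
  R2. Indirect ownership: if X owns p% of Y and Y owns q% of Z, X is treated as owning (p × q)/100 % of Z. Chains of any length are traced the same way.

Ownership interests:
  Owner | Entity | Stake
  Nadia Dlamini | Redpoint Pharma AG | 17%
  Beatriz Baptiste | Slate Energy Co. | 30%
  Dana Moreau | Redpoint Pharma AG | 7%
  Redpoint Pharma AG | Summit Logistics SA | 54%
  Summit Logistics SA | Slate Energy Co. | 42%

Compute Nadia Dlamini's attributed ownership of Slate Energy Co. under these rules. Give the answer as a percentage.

3.8556%

Chain via Redpoint Pharma AG → Summit Logistics SA (R2): 17% × 54% × 42% = 3.8556% of Slate Energy Co.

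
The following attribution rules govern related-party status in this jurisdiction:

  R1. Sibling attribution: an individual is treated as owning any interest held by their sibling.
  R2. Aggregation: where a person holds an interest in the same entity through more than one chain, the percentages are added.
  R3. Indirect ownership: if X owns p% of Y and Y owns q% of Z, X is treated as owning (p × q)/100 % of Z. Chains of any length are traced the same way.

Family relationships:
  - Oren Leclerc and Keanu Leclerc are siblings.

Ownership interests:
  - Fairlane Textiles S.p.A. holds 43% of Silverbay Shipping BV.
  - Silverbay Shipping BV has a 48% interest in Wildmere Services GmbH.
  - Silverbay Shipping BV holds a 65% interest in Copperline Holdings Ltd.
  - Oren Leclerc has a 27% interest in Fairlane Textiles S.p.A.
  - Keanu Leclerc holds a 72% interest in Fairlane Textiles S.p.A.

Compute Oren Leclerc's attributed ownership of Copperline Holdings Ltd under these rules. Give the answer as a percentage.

27.6705%

By sibling attribution (R1), Oren Leclerc is treated as also owning Keanu Leclerc's interest in Fairlane Textiles S.p.A, giving 27% + 72% = 99%.
Chain via Fairlane Textiles S.p.A. → Silverbay Shipping BV (R3): 99% × 43% × 65% = 27.6705% of Copperline Holdings Ltd.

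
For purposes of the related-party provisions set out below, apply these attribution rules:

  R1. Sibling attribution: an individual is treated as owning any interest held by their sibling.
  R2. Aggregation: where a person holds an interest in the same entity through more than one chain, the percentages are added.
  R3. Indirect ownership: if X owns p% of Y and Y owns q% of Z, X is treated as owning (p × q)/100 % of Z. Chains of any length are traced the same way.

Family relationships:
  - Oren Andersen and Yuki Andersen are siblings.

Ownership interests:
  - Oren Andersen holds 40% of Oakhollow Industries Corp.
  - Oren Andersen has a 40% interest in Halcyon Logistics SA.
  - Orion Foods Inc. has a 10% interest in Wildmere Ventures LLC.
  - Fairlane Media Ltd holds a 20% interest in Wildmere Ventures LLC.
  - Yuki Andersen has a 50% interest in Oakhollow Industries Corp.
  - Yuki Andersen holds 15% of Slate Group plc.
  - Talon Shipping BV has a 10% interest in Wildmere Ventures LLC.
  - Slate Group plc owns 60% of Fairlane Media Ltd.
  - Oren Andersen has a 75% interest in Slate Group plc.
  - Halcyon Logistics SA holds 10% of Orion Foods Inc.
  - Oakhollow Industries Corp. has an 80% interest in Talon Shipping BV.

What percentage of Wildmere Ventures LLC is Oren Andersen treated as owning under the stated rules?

18.4%

By sibling attribution (R1), Oren Andersen is treated as also owning Yuki Andersen's interest in Oakhollow Industries Corp, giving 40% + 50% = 90%.
By sibling attribution (R1), Oren Andersen is treated as also owning Yuki Andersen's interest in Slate Group plc, giving 75% + 15% = 90%.
Chain via Oakhollow Industries Corp. → Talon Shipping BV (R3): 90% × 80% × 10% = 7.2% of Wildmere Ventures LLC.
Chain via Slate Group plc → Fairlane Media Ltd (R3): 90% × 60% × 20% = 10.8% of Wildmere Ventures LLC.
Chain via Halcyon Logistics SA → Orion Foods Inc. (R3): 40% × 10% × 10% = 0.4% of Wildmere Ventures LLC.
Aggregating (R2): 7.2% + 10.8% + 0.4% = 18.4%.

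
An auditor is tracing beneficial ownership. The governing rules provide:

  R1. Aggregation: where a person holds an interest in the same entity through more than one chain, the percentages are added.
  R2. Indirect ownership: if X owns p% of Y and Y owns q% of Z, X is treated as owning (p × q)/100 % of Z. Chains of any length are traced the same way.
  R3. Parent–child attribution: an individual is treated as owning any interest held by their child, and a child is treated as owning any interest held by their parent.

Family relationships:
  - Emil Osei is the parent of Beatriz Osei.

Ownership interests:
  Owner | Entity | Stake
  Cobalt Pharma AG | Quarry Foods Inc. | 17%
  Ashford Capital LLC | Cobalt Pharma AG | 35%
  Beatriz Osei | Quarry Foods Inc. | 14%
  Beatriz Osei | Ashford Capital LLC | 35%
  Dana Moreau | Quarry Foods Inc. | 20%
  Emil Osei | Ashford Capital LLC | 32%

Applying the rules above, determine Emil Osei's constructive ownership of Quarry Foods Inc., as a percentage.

By parent–child attribution (R3), Emil Osei is treated as also owning Beatriz Osei's interest in Ashford Capital LLC, giving 32% + 35% = 67%.
By parent–child attribution (R3), Emil Osei is treated as owning Beatriz Osei's 14% interest in Quarry Foods Inc.
Chain via Ashford Capital LLC → Cobalt Pharma AG (R2): 67% × 35% × 17% = 3.9865% of Quarry Foods Inc.
Direct interest in Quarry Foods Inc: 14%.
Aggregating (R1): 3.9865% + 14% = 17.9865%.

17.9865%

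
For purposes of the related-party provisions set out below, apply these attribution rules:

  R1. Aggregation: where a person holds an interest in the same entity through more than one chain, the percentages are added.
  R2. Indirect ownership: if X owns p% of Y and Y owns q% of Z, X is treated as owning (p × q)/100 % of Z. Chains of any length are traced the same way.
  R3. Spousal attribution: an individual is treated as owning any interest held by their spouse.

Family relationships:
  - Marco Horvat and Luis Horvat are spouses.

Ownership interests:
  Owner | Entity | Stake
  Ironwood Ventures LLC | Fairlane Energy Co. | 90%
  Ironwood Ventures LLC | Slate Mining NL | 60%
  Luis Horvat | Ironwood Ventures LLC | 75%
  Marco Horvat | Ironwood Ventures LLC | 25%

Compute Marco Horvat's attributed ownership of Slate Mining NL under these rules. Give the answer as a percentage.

60%

By spousal attribution (R3), Marco Horvat is treated as also owning Luis Horvat's interest in Ironwood Ventures LLC, giving 25% + 75% = 100%.
Chain via Ironwood Ventures LLC (R2): 100% × 60% = 60% of Slate Mining NL.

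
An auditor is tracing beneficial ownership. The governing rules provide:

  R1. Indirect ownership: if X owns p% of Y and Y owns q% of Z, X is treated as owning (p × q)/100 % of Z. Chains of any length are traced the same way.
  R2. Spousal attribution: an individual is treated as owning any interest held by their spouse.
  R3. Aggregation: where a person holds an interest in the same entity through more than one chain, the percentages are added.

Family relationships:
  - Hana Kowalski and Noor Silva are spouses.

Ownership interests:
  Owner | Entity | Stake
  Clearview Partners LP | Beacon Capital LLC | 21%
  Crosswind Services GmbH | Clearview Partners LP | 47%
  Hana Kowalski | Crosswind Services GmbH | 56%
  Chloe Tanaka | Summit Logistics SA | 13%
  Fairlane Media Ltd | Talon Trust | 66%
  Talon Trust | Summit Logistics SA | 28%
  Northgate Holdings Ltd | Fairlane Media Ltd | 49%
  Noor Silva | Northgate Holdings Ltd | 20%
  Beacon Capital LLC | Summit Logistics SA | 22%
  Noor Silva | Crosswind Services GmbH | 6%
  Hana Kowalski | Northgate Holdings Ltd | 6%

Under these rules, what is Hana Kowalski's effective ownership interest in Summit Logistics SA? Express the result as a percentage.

3.70062%

By spousal attribution (R2), Hana Kowalski is treated as also owning Noor Silva's interest in Northgate Holdings Ltd, giving 6% + 20% = 26%.
By spousal attribution (R2), Hana Kowalski is treated as also owning Noor Silva's interest in Crosswind Services GmbH, giving 56% + 6% = 62%.
Chain via Northgate Holdings Ltd → Fairlane Media Ltd → Talon Trust (R1): 26% × 49% × 66% × 28% = 2.354352% of Summit Logistics SA.
Chain via Crosswind Services GmbH → Clearview Partners LP → Beacon Capital LLC (R1): 62% × 47% × 21% × 22% = 1.346268% of Summit Logistics SA.
Aggregating (R3): 2.354352% + 1.346268% = 3.70062%.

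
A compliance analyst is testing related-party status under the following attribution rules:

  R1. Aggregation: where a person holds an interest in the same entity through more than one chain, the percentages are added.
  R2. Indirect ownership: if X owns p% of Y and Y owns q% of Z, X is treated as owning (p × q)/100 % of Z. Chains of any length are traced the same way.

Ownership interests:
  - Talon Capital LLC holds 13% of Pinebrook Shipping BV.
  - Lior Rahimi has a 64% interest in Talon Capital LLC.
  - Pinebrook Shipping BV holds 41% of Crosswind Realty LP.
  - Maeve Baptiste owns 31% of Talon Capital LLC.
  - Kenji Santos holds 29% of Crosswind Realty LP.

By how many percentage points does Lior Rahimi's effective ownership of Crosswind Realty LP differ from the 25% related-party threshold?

Chain via Talon Capital LLC → Pinebrook Shipping BV (R2): 64% × 13% × 41% = 3.4112% of Crosswind Realty LP.
3.4112% falls short of the 25% threshold by 21.5888 percentage points.

21.5888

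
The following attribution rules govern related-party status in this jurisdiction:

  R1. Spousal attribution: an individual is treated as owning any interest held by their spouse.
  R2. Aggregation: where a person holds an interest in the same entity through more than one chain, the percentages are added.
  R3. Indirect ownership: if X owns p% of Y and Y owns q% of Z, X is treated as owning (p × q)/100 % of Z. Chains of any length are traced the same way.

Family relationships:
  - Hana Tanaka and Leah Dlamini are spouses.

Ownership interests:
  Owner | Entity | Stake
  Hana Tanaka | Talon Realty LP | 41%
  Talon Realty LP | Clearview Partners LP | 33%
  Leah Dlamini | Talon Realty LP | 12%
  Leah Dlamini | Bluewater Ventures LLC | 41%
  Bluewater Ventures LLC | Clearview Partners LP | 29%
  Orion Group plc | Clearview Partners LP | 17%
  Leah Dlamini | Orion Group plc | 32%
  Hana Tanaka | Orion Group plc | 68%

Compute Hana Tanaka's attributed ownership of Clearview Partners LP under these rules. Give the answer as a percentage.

By spousal attribution (R1), Hana Tanaka is treated as also owning Leah Dlamini's interest in Talon Realty LP, giving 41% + 12% = 53%.
By spousal attribution (R1), Hana Tanaka is treated as also owning Leah Dlamini's interest in Orion Group plc, giving 68% + 32% = 100%.
By spousal attribution (R1), Hana Tanaka is treated as owning Leah Dlamini's 41% interest in Bluewater Ventures LLC.
Chain via Talon Realty LP (R3): 53% × 33% = 17.49% of Clearview Partners LP.
Chain via Orion Group plc (R3): 100% × 17% = 17% of Clearview Partners LP.
Chain via Bluewater Ventures LLC (R3): 41% × 29% = 11.89% of Clearview Partners LP.
Aggregating (R2): 17.49% + 17% + 11.89% = 46.38%.

46.38%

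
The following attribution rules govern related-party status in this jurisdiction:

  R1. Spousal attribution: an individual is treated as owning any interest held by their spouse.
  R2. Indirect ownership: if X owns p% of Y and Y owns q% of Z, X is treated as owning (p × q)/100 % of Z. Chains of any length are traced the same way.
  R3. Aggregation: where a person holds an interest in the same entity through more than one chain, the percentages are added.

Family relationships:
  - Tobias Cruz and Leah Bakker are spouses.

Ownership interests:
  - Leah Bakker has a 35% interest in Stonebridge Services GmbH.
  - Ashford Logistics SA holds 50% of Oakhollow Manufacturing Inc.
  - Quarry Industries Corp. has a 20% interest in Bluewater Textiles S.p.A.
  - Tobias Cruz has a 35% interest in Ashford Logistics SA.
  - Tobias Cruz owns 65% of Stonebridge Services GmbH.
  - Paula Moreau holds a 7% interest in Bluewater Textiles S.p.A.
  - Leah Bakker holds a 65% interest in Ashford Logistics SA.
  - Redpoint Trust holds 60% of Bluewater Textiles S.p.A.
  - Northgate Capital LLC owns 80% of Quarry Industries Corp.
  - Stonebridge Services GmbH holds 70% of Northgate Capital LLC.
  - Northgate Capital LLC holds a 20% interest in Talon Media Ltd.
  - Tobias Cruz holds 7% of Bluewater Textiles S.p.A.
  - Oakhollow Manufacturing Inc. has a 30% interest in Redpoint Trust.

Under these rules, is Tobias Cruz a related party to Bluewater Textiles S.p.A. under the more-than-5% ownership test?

By spousal attribution (R1), Tobias Cruz is treated as also owning Leah Bakker's interest in Stonebridge Services GmbH, giving 65% + 35% = 100%.
By spousal attribution (R1), Tobias Cruz is treated as also owning Leah Bakker's interest in Ashford Logistics SA, giving 35% + 65% = 100%.
Chain via Stonebridge Services GmbH → Northgate Capital LLC → Quarry Industries Corp. (R2): 100% × 70% × 80% × 20% = 11.2% of Bluewater Textiles S.p.A.
Chain via Ashford Logistics SA → Oakhollow Manufacturing Inc. → Redpoint Trust (R2): 100% × 50% × 30% × 60% = 9% of Bluewater Textiles S.p.A.
Direct interest in Bluewater Textiles S.p.A: 7%.
Aggregating (R3): 11.2% + 9% + 7% = 27.2%.
27.2% exceeds the 5% threshold, so Tobias is a related party to Bluewater Textiles S.p.A.

Yes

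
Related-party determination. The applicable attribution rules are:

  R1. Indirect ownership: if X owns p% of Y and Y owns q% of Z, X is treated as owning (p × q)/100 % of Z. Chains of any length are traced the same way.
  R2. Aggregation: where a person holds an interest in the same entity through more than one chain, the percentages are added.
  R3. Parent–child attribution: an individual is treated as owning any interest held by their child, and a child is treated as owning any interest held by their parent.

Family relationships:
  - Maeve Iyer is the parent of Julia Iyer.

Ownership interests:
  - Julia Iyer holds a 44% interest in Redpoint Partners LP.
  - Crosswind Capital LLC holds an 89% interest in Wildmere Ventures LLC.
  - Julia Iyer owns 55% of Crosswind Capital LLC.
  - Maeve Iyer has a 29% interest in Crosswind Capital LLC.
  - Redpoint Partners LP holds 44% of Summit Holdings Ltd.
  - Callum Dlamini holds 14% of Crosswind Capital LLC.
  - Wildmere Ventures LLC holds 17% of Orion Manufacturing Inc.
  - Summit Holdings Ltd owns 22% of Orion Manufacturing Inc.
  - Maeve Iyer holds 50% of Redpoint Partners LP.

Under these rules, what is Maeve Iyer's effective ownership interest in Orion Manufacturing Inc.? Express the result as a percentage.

By parent–child attribution (R3), Maeve Iyer is treated as also owning Julia Iyer's interest in Redpoint Partners LP, giving 50% + 44% = 94%.
By parent–child attribution (R3), Maeve Iyer is treated as also owning Julia Iyer's interest in Crosswind Capital LLC, giving 29% + 55% = 84%.
Chain via Redpoint Partners LP → Summit Holdings Ltd (R1): 94% × 44% × 22% = 9.0992% of Orion Manufacturing Inc.
Chain via Crosswind Capital LLC → Wildmere Ventures LLC (R1): 84% × 89% × 17% = 12.7092% of Orion Manufacturing Inc.
Aggregating (R2): 9.0992% + 12.7092% = 21.8084%.

21.8084%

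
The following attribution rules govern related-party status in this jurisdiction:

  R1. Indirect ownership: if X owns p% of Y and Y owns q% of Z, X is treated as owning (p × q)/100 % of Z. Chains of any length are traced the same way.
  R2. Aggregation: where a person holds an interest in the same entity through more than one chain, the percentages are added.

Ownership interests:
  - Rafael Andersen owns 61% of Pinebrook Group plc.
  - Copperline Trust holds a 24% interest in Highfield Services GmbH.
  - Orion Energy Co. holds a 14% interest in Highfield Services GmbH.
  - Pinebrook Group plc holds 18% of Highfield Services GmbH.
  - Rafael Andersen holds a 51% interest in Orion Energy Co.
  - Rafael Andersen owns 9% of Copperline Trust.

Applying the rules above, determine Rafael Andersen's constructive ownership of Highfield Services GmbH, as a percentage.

Chain via Pinebrook Group plc (R1): 61% × 18% = 10.98% of Highfield Services GmbH.
Chain via Orion Energy Co. (R1): 51% × 14% = 7.14% of Highfield Services GmbH.
Chain via Copperline Trust (R1): 9% × 24% = 2.16% of Highfield Services GmbH.
Aggregating (R2): 10.98% + 7.14% + 2.16% = 20.28%.

20.28%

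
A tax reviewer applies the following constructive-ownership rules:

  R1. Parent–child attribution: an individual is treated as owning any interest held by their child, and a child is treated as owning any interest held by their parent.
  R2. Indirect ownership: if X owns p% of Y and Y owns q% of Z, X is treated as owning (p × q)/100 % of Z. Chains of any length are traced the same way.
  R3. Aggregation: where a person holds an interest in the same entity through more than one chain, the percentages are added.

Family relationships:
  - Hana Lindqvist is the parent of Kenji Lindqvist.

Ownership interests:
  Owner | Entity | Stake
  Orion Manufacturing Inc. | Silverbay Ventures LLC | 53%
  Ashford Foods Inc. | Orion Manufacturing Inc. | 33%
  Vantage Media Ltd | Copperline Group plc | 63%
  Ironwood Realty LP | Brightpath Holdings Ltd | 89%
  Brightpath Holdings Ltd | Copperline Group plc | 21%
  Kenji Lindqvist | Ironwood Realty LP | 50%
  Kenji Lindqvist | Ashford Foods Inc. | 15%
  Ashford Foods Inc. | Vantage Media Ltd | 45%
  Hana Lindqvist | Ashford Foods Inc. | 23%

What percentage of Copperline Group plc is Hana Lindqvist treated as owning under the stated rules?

By parent–child attribution (R1), Hana Lindqvist is treated as also owning Kenji Lindqvist's interest in Ashford Foods Inc, giving 23% + 15% = 38%.
By parent–child attribution (R1), Hana Lindqvist is treated as owning Kenji Lindqvist's 50% interest in Ironwood Realty LP.
Chain via Ashford Foods Inc. → Vantage Media Ltd (R2): 38% × 45% × 63% = 10.773% of Copperline Group plc.
Chain via Ironwood Realty LP → Brightpath Holdings Ltd (R2): 50% × 89% × 21% = 9.345% of Copperline Group plc.
Aggregating (R3): 10.773% + 9.345% = 20.118%.

20.118%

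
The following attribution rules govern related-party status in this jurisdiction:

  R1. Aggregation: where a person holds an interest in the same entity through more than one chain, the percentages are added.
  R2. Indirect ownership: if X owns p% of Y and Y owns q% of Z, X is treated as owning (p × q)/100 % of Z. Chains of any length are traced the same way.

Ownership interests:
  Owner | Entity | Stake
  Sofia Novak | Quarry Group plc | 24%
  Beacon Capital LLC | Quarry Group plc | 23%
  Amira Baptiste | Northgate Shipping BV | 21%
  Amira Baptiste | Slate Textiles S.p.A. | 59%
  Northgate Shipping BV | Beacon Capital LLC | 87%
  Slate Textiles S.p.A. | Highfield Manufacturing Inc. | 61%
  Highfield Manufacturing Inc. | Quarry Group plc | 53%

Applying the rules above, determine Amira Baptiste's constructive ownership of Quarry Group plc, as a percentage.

Chain via Northgate Shipping BV → Beacon Capital LLC (R2): 21% × 87% × 23% = 4.2021% of Quarry Group plc.
Chain via Slate Textiles S.p.A. → Highfield Manufacturing Inc. (R2): 59% × 61% × 53% = 19.0747% of Quarry Group plc.
Aggregating (R1): 4.2021% + 19.0747% = 23.2768%.

23.2768%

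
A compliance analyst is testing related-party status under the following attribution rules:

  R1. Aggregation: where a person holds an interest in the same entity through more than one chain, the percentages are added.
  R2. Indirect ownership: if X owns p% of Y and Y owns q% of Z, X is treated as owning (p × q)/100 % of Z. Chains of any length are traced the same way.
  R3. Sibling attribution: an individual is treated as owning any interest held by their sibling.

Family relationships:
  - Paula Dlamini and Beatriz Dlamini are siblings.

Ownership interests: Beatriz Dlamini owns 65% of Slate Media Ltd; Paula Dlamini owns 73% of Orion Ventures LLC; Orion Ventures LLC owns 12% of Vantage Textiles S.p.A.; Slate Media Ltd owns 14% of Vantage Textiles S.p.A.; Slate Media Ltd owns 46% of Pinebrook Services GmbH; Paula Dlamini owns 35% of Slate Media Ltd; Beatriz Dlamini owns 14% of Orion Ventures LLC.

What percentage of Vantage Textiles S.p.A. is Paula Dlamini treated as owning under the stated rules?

24.44%

By sibling attribution (R3), Paula Dlamini is treated as also owning Beatriz Dlamini's interest in Orion Ventures LLC, giving 73% + 14% = 87%.
By sibling attribution (R3), Paula Dlamini is treated as also owning Beatriz Dlamini's interest in Slate Media Ltd, giving 35% + 65% = 100%.
Chain via Orion Ventures LLC (R2): 87% × 12% = 10.44% of Vantage Textiles S.p.A.
Chain via Slate Media Ltd (R2): 100% × 14% = 14% of Vantage Textiles S.p.A.
Aggregating (R1): 10.44% + 14% = 24.44%.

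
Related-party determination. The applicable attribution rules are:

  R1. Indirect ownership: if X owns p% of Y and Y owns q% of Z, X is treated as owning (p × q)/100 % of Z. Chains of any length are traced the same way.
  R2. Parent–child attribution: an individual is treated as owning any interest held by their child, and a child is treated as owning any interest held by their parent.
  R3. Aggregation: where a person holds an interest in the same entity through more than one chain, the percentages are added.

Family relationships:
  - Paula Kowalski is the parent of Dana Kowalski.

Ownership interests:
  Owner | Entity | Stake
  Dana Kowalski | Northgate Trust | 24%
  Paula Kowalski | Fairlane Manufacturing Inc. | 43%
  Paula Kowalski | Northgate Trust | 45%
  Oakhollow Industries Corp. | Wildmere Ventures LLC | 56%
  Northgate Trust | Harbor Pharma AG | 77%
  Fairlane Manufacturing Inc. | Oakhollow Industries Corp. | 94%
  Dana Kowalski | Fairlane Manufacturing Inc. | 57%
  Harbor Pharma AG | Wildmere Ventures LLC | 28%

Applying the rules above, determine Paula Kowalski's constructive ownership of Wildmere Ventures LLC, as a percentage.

By parent–child attribution (R2), Paula Kowalski is treated as also owning Dana Kowalski's interest in Fairlane Manufacturing Inc, giving 43% + 57% = 100%.
By parent–child attribution (R2), Paula Kowalski is treated as also owning Dana Kowalski's interest in Northgate Trust, giving 45% + 24% = 69%.
Chain via Fairlane Manufacturing Inc. → Oakhollow Industries Corp. (R1): 100% × 94% × 56% = 52.64% of Wildmere Ventures LLC.
Chain via Northgate Trust → Harbor Pharma AG (R1): 69% × 77% × 28% = 14.8764% of Wildmere Ventures LLC.
Aggregating (R3): 52.64% + 14.8764% = 67.5164%.

67.5164%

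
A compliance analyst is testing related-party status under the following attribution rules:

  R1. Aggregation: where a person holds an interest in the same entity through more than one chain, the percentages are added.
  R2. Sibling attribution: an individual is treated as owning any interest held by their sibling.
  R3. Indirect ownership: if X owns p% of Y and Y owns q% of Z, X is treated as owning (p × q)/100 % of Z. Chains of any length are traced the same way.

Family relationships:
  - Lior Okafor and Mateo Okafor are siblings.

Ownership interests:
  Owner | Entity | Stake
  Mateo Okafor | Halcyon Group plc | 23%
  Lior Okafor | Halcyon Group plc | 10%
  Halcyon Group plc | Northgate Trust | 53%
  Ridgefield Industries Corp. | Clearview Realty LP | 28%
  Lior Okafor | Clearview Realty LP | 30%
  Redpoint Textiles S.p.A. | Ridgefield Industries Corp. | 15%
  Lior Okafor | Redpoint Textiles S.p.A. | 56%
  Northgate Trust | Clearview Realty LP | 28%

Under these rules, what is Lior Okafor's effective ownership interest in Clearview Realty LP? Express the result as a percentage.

37.2492%

By sibling attribution (R2), Lior Okafor is treated as also owning Mateo Okafor's interest in Halcyon Group plc, giving 10% + 23% = 33%.
Chain via Redpoint Textiles S.p.A. → Ridgefield Industries Corp. (R3): 56% × 15% × 28% = 2.352% of Clearview Realty LP.
Chain via Halcyon Group plc → Northgate Trust (R3): 33% × 53% × 28% = 4.8972% of Clearview Realty LP.
Direct interest in Clearview Realty LP: 30%.
Aggregating (R1): 2.352% + 4.8972% + 30% = 37.2492%.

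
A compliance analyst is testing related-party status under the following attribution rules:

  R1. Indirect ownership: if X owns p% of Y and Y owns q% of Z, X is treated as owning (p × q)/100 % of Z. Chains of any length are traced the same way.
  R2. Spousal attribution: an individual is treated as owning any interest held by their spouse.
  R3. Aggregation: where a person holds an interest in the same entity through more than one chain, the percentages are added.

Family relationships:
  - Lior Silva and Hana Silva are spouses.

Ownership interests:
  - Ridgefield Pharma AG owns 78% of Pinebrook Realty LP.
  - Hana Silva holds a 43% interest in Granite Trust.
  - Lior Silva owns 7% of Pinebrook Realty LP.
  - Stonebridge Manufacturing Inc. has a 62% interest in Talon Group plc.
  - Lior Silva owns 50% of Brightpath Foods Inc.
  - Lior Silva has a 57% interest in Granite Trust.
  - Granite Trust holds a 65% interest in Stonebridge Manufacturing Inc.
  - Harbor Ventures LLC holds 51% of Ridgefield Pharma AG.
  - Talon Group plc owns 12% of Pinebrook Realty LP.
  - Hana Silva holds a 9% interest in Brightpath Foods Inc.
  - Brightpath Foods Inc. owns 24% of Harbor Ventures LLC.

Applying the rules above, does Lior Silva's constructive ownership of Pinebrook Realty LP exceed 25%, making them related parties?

No

By spousal attribution (R2), Lior Silva is treated as also owning Hana Silva's interest in Granite Trust, giving 57% + 43% = 100%.
By spousal attribution (R2), Lior Silva is treated as also owning Hana Silva's interest in Brightpath Foods Inc, giving 50% + 9% = 59%.
Chain via Granite Trust → Stonebridge Manufacturing Inc. → Talon Group plc (R1): 100% × 65% × 62% × 12% = 4.836% of Pinebrook Realty LP.
Chain via Brightpath Foods Inc. → Harbor Ventures LLC → Ridgefield Pharma AG (R1): 59% × 24% × 51% × 78% = 5.632848% of Pinebrook Realty LP.
Direct interest in Pinebrook Realty LP: 7%.
Aggregating (R3): 4.836% + 5.632848% + 7% = 17.468848%.
17.468848% does not exceed the 25% threshold, so Lior is not a related party to Pinebrook Realty LP.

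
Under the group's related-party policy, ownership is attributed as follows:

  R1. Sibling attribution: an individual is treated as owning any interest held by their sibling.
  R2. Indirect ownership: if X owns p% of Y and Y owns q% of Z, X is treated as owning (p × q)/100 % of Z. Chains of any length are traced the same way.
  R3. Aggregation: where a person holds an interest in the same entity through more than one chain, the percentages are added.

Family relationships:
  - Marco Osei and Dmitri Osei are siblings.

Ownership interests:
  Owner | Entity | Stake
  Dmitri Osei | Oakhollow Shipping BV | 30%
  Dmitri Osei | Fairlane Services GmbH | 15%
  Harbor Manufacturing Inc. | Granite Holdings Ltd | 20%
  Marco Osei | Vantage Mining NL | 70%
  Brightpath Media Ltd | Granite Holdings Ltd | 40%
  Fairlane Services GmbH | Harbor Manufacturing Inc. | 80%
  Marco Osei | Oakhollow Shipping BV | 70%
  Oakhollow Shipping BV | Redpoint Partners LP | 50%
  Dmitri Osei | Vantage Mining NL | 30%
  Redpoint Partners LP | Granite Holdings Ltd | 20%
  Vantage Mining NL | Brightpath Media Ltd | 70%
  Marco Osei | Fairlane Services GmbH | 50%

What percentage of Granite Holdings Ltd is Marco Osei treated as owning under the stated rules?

48.4%

By sibling attribution (R1), Marco Osei is treated as also owning Dmitri Osei's interest in Fairlane Services GmbH, giving 50% + 15% = 65%.
By sibling attribution (R1), Marco Osei is treated as also owning Dmitri Osei's interest in Vantage Mining NL, giving 70% + 30% = 100%.
By sibling attribution (R1), Marco Osei is treated as also owning Dmitri Osei's interest in Oakhollow Shipping BV, giving 70% + 30% = 100%.
Chain via Fairlane Services GmbH → Harbor Manufacturing Inc. (R2): 65% × 80% × 20% = 10.4% of Granite Holdings Ltd.
Chain via Vantage Mining NL → Brightpath Media Ltd (R2): 100% × 70% × 40% = 28% of Granite Holdings Ltd.
Chain via Oakhollow Shipping BV → Redpoint Partners LP (R2): 100% × 50% × 20% = 10% of Granite Holdings Ltd.
Aggregating (R3): 10.4% + 28% + 10% = 48.4%.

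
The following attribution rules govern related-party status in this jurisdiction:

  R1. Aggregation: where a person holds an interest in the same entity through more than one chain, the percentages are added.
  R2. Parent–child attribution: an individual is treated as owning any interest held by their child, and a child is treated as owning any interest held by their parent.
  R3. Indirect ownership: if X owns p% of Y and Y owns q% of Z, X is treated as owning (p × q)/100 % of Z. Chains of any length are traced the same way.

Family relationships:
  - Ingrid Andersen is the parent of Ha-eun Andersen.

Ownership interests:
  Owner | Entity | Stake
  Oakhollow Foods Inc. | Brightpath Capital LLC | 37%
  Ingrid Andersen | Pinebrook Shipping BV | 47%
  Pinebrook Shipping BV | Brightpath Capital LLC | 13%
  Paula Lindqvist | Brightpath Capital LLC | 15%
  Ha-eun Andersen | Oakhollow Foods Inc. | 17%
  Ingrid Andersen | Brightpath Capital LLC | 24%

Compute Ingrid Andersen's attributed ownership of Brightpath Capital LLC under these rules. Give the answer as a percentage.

36.4%

By parent–child attribution (R2), Ingrid Andersen is treated as owning Ha-eun Andersen's 17% interest in Oakhollow Foods Inc.
Chain via Pinebrook Shipping BV (R3): 47% × 13% = 6.11% of Brightpath Capital LLC.
Direct interest in Brightpath Capital LLC: 24%.
Chain via Oakhollow Foods Inc. (R3): 17% × 37% = 6.29% of Brightpath Capital LLC.
Aggregating (R1): 6.11% + 24% + 6.29% = 36.4%.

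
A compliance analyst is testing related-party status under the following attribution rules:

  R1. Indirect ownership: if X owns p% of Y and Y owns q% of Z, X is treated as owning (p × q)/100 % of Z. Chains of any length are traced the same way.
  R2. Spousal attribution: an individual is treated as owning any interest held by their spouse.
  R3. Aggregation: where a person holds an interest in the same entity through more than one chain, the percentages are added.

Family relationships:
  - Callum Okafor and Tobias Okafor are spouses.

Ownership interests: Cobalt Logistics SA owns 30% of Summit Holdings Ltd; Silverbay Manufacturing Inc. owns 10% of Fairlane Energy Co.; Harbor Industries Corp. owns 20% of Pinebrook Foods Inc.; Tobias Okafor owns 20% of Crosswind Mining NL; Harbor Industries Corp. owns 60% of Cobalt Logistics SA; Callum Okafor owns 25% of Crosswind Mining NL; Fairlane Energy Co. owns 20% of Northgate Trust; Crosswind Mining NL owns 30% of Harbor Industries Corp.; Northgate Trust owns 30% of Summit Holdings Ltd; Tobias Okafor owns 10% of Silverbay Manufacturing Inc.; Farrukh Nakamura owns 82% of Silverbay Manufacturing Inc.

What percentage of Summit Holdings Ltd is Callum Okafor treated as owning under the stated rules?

By spousal attribution (R2), Callum Okafor is treated as also owning Tobias Okafor's interest in Crosswind Mining NL, giving 25% + 20% = 45%.
By spousal attribution (R2), Callum Okafor is treated as owning Tobias Okafor's 10% interest in Silverbay Manufacturing Inc.
Chain via Crosswind Mining NL → Harbor Industries Corp. → Cobalt Logistics SA (R1): 45% × 30% × 60% × 30% = 2.43% of Summit Holdings Ltd.
Chain via Silverbay Manufacturing Inc. → Fairlane Energy Co. → Northgate Trust (R1): 10% × 10% × 20% × 30% = 0.06% of Summit Holdings Ltd.
Aggregating (R3): 2.43% + 0.06% = 2.49%.

2.49%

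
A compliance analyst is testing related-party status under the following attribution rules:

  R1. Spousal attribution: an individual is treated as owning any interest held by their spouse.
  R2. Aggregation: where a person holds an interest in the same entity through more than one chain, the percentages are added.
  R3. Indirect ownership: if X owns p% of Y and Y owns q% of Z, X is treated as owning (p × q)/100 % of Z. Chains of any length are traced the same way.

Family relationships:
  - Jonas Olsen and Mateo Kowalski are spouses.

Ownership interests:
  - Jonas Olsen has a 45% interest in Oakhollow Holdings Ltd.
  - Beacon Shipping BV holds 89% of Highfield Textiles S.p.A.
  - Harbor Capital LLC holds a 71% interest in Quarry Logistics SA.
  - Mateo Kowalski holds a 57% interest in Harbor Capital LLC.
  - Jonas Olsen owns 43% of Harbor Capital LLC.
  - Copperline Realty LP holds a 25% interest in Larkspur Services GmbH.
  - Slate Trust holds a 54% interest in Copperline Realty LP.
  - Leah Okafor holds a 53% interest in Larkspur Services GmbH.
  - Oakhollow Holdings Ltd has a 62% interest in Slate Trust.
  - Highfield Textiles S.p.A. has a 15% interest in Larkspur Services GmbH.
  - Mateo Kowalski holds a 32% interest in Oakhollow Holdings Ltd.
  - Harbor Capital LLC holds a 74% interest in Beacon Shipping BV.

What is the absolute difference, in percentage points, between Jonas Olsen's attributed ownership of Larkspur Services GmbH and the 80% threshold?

By spousal attribution (R1), Jonas Olsen is treated as also owning Mateo Kowalski's interest in Oakhollow Holdings Ltd, giving 45% + 32% = 77%.
By spousal attribution (R1), Jonas Olsen is treated as also owning Mateo Kowalski's interest in Harbor Capital LLC, giving 43% + 57% = 100%.
Chain via Oakhollow Holdings Ltd → Slate Trust → Copperline Realty LP (R3): 77% × 62% × 54% × 25% = 6.4449% of Larkspur Services GmbH.
Chain via Harbor Capital LLC → Beacon Shipping BV → Highfield Textiles S.p.A. (R3): 100% × 74% × 89% × 15% = 9.879% of Larkspur Services GmbH.
Aggregating (R2): 6.4449% + 9.879% = 16.3239%.
16.3239% falls short of the 80% threshold by 63.6761 percentage points.

63.6761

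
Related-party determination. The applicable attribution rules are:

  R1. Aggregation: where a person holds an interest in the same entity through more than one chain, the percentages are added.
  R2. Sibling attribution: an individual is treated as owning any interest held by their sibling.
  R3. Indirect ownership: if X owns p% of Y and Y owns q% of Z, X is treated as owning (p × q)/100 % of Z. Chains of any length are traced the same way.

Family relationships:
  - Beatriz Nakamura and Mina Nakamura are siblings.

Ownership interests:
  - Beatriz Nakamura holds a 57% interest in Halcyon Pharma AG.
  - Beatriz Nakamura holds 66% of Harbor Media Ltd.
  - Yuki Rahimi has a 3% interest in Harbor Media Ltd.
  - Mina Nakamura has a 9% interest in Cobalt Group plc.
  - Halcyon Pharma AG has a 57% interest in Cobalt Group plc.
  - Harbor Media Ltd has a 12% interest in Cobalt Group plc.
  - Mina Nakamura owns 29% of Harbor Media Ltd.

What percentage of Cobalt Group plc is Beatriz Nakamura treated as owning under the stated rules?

52.89%

By sibling attribution (R2), Beatriz Nakamura is treated as also owning Mina Nakamura's interest in Harbor Media Ltd, giving 66% + 29% = 95%.
By sibling attribution (R2), Beatriz Nakamura is treated as owning Mina Nakamura's 9% interest in Cobalt Group plc.
Chain via Halcyon Pharma AG (R3): 57% × 57% = 32.49% of Cobalt Group plc.
Chain via Harbor Media Ltd (R3): 95% × 12% = 11.4% of Cobalt Group plc.
Direct interest in Cobalt Group plc: 9%.
Aggregating (R1): 32.49% + 11.4% + 9% = 52.89%.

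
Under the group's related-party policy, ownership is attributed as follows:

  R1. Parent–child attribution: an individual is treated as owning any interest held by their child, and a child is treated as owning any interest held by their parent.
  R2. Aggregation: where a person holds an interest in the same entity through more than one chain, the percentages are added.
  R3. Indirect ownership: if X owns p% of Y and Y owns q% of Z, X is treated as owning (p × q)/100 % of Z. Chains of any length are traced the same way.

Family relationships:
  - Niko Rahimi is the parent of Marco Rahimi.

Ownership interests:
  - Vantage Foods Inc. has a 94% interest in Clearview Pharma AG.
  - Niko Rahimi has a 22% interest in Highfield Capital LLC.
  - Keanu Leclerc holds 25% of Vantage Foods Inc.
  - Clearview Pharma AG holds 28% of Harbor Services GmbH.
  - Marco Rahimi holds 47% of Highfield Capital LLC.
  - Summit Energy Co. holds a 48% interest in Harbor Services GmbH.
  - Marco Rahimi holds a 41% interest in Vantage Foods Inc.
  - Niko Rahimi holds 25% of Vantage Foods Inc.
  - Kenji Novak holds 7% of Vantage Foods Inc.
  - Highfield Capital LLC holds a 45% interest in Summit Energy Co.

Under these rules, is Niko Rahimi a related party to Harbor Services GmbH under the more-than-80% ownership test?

By parent–child attribution (R1), Niko Rahimi is treated as also owning Marco Rahimi's interest in Highfield Capital LLC, giving 22% + 47% = 69%.
By parent–child attribution (R1), Niko Rahimi is treated as also owning Marco Rahimi's interest in Vantage Foods Inc, giving 25% + 41% = 66%.
Chain via Highfield Capital LLC → Summit Energy Co. (R3): 69% × 45% × 48% = 14.904% of Harbor Services GmbH.
Chain via Vantage Foods Inc. → Clearview Pharma AG (R3): 66% × 94% × 28% = 17.3712% of Harbor Services GmbH.
Aggregating (R2): 14.904% + 17.3712% = 32.2752%.
32.2752% does not exceed the 80% threshold, so Niko is not a related party to Harbor Services GmbH.

No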